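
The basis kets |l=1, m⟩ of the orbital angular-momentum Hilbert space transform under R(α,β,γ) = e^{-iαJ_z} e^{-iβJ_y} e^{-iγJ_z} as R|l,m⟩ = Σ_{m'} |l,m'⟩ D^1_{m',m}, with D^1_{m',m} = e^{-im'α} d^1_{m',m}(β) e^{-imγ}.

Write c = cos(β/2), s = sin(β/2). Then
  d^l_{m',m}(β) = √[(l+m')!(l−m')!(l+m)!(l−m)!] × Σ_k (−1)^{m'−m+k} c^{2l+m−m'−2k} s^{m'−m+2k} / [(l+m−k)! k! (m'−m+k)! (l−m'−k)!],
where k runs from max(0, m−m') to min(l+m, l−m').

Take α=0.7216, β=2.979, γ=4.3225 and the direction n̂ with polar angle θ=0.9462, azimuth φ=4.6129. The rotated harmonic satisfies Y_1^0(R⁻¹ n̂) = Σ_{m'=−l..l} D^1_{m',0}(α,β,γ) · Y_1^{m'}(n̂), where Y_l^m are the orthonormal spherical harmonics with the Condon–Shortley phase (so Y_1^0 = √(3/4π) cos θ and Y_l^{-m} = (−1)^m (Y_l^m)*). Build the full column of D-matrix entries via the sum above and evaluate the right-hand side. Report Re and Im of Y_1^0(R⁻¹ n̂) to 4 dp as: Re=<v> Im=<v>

Re=-0.3289 Im=0.0000

Need the full column D^1_{m',0} for m'=−1..1 at α=0.7216, β=2.979, γ=4.3225.
cos(β/2)=0.081207, sin(β/2)=0.996697
d^1_{-1,0}: single k=1 term ⇒ +0.114464;  D = +0.085934+0.075614i
d^1_{0,0}: k∈[0..1] ⇒ +0.006595 -0.993405 = -0.986811;  D = -0.986811+0.000000i
d^1_{1,0}: single k=0 term ⇒ -0.114464;  D = -0.085934+0.075614i
Y_1^{m'}(θ=0.9462,φ=4.6129) and Σ D·Y over m':
  (+0.0859+0.0756i)·(-0.0278+0.2789i)  (-0.9868+0.0000i)·(+0.2857+0.0000i)  (-0.0859+0.0756i)·(+0.0278+0.2789i)
Y_1^0(R⁻¹ n̂) = -0.328910+0.000000i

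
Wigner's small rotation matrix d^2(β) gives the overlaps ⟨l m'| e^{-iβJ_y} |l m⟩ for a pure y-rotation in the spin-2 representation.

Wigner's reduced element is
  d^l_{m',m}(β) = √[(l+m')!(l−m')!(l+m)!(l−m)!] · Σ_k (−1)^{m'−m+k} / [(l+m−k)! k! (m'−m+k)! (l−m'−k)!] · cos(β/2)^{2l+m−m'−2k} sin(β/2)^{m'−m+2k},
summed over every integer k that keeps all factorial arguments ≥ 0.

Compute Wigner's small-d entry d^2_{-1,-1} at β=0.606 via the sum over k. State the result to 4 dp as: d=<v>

d^2_{-1,-1}(β=0.606) via Wigner's sum:
c=cos(0.606/2)=0.954446, s=sin(0.606/2)=0.298385; N=√[1·6·1·6]=6.000000
k∈{0,1} keeps every argument non-negative
  k=0: (−1)^0·6.0000/(6)·0.9544^4·0.2984^0 = +0.829860
  k=1: (−1)^1·6.0000/(2)·0.9544^2·0.2984^2 = -0.243320
d^2_{-1,-1}(0.606) = +0.829860 -0.243320 = +0.586540

d=0.5865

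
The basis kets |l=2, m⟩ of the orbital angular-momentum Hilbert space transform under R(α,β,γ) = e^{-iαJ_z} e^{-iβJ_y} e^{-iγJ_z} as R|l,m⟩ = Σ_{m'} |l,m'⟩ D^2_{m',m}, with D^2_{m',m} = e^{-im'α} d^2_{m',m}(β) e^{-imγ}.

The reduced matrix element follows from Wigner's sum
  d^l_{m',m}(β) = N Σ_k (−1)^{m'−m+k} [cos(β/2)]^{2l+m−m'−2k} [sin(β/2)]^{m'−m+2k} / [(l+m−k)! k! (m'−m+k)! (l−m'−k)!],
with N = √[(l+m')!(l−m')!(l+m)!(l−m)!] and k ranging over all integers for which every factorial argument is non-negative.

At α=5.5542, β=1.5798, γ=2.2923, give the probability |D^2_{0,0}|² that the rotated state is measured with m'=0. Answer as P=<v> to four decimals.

P=0.2499

Split into d^2_{0,0}(β=1.5798) × two z-phases.
c=cos(1.5798/2)=0.703916, s=sin(1.5798/2)=0.710283; N=√[2·2·2·2]=4.000000
The bounds max(0,m−m')=0 and min(l+m,l−m')=2 give 3 terms
  k=0: (−1)^0·4.0000/(4)·0.7039^4·0.7103^0 = +0.245518
  k=1: (−1)^1·4.0000/(1)·0.7039^2·0.7103^2 = -0.999919
  k=2: (−1)^2·4.0000/(4)·0.7039^0·0.7103^4 = +0.254522
d^2_{0,0}(1.5798) = +0.245518 -0.999919 +0.254522 = -0.499878
|D^2_{0,0}|² = |d^2_{0,0}(β)|² = (-0.499878)² = 0.249878 (the z-rotation phases have unit modulus)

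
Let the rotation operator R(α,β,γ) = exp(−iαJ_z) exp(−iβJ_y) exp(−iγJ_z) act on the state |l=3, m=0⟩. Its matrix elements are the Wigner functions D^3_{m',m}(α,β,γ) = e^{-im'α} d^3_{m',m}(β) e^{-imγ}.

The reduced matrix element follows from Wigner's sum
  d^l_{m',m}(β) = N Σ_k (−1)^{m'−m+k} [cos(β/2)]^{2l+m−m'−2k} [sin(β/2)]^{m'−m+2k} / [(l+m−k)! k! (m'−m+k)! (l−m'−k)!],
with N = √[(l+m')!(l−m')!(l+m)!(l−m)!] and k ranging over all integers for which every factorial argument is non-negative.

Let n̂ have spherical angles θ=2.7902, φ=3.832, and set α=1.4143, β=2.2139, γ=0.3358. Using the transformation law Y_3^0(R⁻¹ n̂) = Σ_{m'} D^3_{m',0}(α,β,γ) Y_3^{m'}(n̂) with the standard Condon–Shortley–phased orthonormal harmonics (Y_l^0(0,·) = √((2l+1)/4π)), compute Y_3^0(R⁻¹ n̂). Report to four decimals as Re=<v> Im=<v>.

Need the full column D^3_{m',0} for m'=−3..3 at α=1.4143, β=2.2139, γ=0.3358.
cos(β/2)=0.447391, sin(β/2)=0.894338
d^3_{-3,0}: single k=3 term ⇒ +0.286473;  D = -0.129609-0.255476i
d^3_{-2,0}: k∈[2..3] ⇒ +0.175515 -0.701363 = -0.525848;  D = +0.500301-0.161912i
d^3_{-1,0}: k∈[1..3] ⇒ +0.055530 -0.665702 +0.886722 = +0.276550;  D = +0.043103+0.273170i
d^3_{0,0}: k∈[0..3] ⇒ +0.008019 -0.288401 +1.152458 -0.511695 = +0.360381;  D = +0.360381+0.000000i
d^3_{1,0}: k∈[0..2] ⇒ -0.055530 +0.665702 -0.886722 = -0.276550;  D = -0.043103+0.273170i
d^3_{2,0}: k∈[0..1] ⇒ +0.175515 -0.701363 = -0.525848;  D = +0.500301+0.161912i
d^3_{3,0}: single k=0 term ⇒ -0.286473;  D = +0.129609-0.255476i
Y_3^{m'}(θ=2.7902,φ=3.832) and Σ D·Y over m':
  (-0.1296-0.2555i)·(+0.0082+0.0149i)  (+0.5003-0.1619i)·(-0.0215+0.1116i)  (+0.0431+0.2732i)·(-0.2923+0.2414i)  (+0.3604+0.0000i)·(-0.4932+0.0000i)  (-0.0431+0.2732i)·(+0.2923+0.2414i)  (+0.5003+0.1619i)·(-0.0215-0.1116i)  (+0.1296-0.2555i)·(-0.0082+0.0149i)
Y_3^0(R⁻¹ n̂) = -0.314639+0.000000i

Re=-0.3146 Im=0.0000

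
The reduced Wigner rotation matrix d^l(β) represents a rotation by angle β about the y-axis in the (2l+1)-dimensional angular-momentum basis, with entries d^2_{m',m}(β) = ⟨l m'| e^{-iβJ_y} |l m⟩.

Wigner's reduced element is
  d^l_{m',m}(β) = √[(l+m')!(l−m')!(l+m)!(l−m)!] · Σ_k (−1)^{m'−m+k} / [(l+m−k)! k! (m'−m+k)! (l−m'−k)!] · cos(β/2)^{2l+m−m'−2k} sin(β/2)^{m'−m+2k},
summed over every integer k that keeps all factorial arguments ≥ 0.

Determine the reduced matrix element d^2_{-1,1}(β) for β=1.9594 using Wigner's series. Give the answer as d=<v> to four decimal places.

d^2_{-1,1}(β=1.9594) via Wigner's sum:
Half-angle: c=0.557272, s=0.830330. N=√(1·6·6·1)=6.000000
The bounds max(0,m−m')=2 and min(l+m,l−m')=3 give 2 terms
  k=2: (−1)^0·6.0000/(2)·0.5573^2·0.8303^2 = +0.642328
  k=3: (−1)^1·6.0000/(6)·0.5573^0·0.8303^4 = -0.475339
d^2_{-1,1}(1.9594) = +0.642328 -0.475339 = +0.166989

d=0.1670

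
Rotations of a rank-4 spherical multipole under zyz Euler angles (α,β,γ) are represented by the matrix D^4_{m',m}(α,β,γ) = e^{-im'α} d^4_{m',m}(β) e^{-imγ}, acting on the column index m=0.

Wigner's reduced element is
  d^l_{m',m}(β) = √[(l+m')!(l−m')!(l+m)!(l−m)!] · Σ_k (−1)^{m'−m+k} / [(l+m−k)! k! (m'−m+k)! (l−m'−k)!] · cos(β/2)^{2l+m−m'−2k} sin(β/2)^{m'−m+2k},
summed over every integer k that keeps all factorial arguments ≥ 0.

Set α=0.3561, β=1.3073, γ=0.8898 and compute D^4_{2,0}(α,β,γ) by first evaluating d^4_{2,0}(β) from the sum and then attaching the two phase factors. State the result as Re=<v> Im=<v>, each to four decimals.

Re=-0.1465 Im=0.1264

First d^4_{2,0}(β=1.3073), then the phase factors e^{-i(2)α} and e^{-i(0)γ}:
Half-angle: c=0.793870, s=0.608088. N=√(720·2·24·24)=910.735966
The bounds max(0,m−m')=0 and min(l+m,l−m')=2 give 3 terms
  k=0: (−1)^2·910.7360/(96)·0.7939^6·0.6081^2 = +0.878110
  k=1: (−1)^3·910.7360/(36)·0.7939^4·0.6081^4 = -1.373892
  k=2: (−1)^4·910.7360/(96)·0.7939^2·0.6081^6 = +0.302286
d^4_{2,0}(1.3073) = +0.878110 -1.373892 +0.302286 = -0.193495
D = (+0.756926-0.653501i)·(-0.193495)·(+1.000000+0.000000i) = -0.146461+0.126449i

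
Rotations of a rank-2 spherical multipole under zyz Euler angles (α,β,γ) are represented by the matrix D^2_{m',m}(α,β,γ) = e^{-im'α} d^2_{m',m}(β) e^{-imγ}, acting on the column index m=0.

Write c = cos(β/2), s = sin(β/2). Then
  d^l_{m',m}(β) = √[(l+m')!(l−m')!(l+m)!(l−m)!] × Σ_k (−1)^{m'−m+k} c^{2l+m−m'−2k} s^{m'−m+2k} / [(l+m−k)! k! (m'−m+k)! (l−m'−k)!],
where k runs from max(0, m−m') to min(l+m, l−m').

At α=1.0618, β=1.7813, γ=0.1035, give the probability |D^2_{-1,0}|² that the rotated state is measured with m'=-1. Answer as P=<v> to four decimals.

P=0.0626

First d^2_{-1,0}(β=1.7813), then the phase factors e^{-i(-1)α} and e^{-i(0)γ}:
c=cos(1.7813/2)=0.628907, s=sin(1.7813/2)=0.777481; N=√[1·6·2·2]=4.898979
k: max(0,(0)−(-1))=1 … min(2+(0),2−(-1))=2
  k=1: (−1)^0·4.8990/(2)·0.6289^3·0.7775^1 = +0.473723
  k=2: (−1)^1·4.8990/(2)·0.6289^1·0.7775^3 = -0.723987
d^2_{-1,0}(1.7813) = +0.473723 -0.723987 = -0.250264
|D^2_{-1,0}|² = |d^2_{-1,0}(β)|² = (-0.250264)² = 0.062632 (the z-rotation phases have unit modulus)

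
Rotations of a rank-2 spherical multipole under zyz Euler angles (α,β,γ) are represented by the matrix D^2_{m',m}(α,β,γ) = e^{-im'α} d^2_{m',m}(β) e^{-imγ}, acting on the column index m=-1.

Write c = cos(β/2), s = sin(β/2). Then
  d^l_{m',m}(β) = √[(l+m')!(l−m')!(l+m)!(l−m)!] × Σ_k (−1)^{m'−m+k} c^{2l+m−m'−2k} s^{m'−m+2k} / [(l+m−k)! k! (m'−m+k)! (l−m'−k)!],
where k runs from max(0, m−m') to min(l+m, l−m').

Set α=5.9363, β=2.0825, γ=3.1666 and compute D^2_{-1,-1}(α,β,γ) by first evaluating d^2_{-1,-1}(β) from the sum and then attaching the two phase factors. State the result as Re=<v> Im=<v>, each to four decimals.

D^2_{-1,-1}(5.9363,2.0825,3.1666) = e^{-i·-1·5.9363}·d^2_{-1,-1}(2.0825)·e^{-i·-1·3.1666}. Compute d first:
With c≡cos(β/2)=0.505142 and s≡sin(β/2)=0.863036, N=[1·6·1·6]^{1/2}=6.000000
k: max(0,(-1)−(-1))=0 … min(2+(-1),2−(-1))=1
  k=0: (−1)^0·6.0000/(6)·0.5051^4·0.8630^0 = +0.065111
  k=1: (−1)^1·6.0000/(2)·0.5051^2·0.8630^2 = -0.570172
d^2_{-1,-1}(2.0825) = +0.065111 -0.570172 = -0.505061
Phases: e^{-i·(-1)·5.9363}=+0.940436-0.339970i, e^{-i·(-1)·3.1666}=-0.999687-0.025005i ⇒ D=+0.479123-0.159775i

Re=0.4791 Im=-0.1598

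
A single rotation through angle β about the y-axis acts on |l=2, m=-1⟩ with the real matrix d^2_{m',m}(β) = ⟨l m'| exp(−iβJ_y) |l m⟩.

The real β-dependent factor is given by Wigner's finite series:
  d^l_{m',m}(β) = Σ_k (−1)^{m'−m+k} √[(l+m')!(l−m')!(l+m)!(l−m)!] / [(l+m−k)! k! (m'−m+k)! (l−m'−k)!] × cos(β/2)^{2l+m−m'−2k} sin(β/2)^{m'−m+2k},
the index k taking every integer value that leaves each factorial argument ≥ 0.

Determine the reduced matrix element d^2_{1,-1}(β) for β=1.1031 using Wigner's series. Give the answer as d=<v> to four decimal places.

d=0.5222

d^2_{1,-1}(β=1.1031) via Wigner's sum:
c=cos(1.1031/2)=0.851713, s=sin(1.1031/2)=0.524008; N=√[6·1·1·6]=6.000000
The bounds max(0,m−m')=0 and min(l+m,l−m')=1 give 2 terms
  k=0: (−1)^2·6.0000/(2)·0.8517^2·0.5240^2 = +0.597563
  k=1: (−1)^3·6.0000/(6)·0.8517^0·0.5240^4 = -0.075397
d^2_{1,-1}(1.1031) = +0.597563 -0.075397 = +0.522167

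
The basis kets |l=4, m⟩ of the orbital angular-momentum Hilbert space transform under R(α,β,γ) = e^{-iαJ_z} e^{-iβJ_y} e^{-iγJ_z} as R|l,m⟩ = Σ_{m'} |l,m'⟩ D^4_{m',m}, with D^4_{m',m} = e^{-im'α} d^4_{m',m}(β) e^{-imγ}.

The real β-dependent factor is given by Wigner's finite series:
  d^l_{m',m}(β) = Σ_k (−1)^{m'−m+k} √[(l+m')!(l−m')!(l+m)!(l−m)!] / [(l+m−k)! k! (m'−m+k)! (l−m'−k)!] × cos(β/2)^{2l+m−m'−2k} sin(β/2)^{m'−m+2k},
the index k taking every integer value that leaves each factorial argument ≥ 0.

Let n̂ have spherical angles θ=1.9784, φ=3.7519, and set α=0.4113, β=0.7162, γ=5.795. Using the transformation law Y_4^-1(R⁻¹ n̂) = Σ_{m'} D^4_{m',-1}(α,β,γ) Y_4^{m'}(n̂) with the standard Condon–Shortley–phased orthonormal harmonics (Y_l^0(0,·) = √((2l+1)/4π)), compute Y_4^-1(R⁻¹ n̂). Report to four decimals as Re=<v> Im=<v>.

Need the full column D^4_{m',-1} for m'=−4..4 at α=0.4113, β=0.7162, γ=5.795.
cos(β/2)=0.936564, sin(β/2)=0.350495
d^4_{-4,-1}: single k=3 term ⇒ +0.232182;  D = +0.093355+0.212588i
d^4_{-3,-1}: k∈[2..3] ⇒ +0.658053 -0.153603 = +0.504450;  D = +0.370571+0.342268i
d^4_{-2,-1}: k∈[1..3] ⇒ +0.939901 -0.658175 +0.061453 = +0.343179;  D = +0.324167+0.112637i
d^4_{-1,-1}: k∈[0..3] ⇒ +0.591972 -1.243603 +0.348338 -0.016262 = -0.319555;  D = -0.318611+0.024545i
d^4_{0,-1}: k∈[0..3] ⇒ -0.990743 +0.832533 -0.116598 +0.002722 = -0.272086;  D = -0.240303+0.127615i
d^4_{1,-1}: k∈[0..3] ⇒ +0.829069 -0.348338 +0.024393 -0.000228 = +0.504896;  D = +0.314052-0.395337i
d^4_{2,-1}: k∈[0..2] ⇒ -0.438784 +0.092179 -0.002582 = -0.349187;  D = -0.089773+0.337450i
d^4_{3,-1}: k∈[0..1] ⇒ +0.153603 -0.012907 = +0.140695;  D = -0.021205-0.139088i
d^4_{4,-1}: single k=0 term ⇒ -0.032518;  D = +0.017344+0.027506i
Y_4^{m'}(θ=1.9784,φ=3.7519) and Σ D·Y over m':
  (+0.0934+0.2126i)·(-0.2404-0.2026i)  (+0.3706+0.3423i)·(-0.0988-0.3710i)  (+0.3242+0.1126i)·(+0.0097-0.0265i)  (-0.3186+0.0245i)·(-0.2681+0.1875i)  (-0.2403+0.1276i)·(-0.0899+0.0000i)  (+0.3141-0.3953i)·(+0.2681+0.1875i)  (-0.0898+0.3374i)·(+0.0097+0.0265i)  (-0.0212-0.1391i)·(+0.0988-0.3710i)  (+0.0173+0.0275i)·(-0.2404+0.2026i)
Y_4^-1(R⁻¹ n̂) = +0.304626-0.381770i

Re=0.3046 Im=-0.3818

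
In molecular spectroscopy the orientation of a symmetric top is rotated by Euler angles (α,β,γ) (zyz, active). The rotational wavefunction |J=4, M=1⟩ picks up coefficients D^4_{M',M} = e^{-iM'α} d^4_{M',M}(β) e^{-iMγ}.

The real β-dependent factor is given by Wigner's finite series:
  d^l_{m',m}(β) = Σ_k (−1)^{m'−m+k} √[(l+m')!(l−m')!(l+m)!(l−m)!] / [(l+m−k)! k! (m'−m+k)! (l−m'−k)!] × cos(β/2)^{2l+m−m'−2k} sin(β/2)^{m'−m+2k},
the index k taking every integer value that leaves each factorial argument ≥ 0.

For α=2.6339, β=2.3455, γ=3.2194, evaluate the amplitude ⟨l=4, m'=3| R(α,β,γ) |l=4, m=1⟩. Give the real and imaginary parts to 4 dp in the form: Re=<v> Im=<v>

Re=-0.0241 Im=-0.1912

First d^4_{3,1}(β=2.3455), then the phase factors e^{-i(3)α} and e^{-i(1)γ}:
c=cos(2.3455/2)=0.387618, s=sin(2.3455/2)=0.921820; N=√[5040·1·120·6]=1904.940944
k: max(0,(1)−(3))=0 … min(4+(1),4−(3))=1
  k=0: (−1)^2·1904.9409/(240)·0.3876^6·0.9218^2 = +0.022876
  k=1: (−1)^3·1904.9409/(144)·0.3876^4·0.9218^4 = -0.215635
d^4_{3,1}(2.3455) = +0.022876 -0.215635 = -0.192759
Attach z-rotation phases: D = e^{-i(3)(2.6339)}·(-0.192759)·e^{-i(1)(3.2194)} = -0.024133-0.191242i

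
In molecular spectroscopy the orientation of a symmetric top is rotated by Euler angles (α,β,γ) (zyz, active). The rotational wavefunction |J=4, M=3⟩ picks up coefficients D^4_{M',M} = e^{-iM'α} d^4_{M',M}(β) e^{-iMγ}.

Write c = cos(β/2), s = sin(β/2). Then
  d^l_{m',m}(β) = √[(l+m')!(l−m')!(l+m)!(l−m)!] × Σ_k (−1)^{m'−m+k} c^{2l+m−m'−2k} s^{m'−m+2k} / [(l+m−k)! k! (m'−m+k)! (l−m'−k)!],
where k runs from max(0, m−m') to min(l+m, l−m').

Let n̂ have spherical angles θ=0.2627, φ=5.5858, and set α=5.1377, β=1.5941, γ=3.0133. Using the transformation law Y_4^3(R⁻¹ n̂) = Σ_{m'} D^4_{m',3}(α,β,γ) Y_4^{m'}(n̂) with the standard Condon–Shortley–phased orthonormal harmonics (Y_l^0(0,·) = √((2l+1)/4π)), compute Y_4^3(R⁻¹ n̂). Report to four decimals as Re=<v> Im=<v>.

Re=-0.2470 Im=-0.0096

Need the full column D^4_{m',3} for m'=−4..4 at α=5.1377, β=1.5941, γ=3.0133.
cos(β/2)=0.698820, sin(β/2)=0.715298
d^4_{-4,3}: single k=7 term ⇒ +0.189373;  D = +0.093326-0.164780i
d^4_{-3,3}: k∈[6..7] ⇒ +0.457878 -0.068532 = +0.389345;  D = +0.387769+0.035000i
d^4_{-2,3}: k∈[5..6] ⇒ +0.717324 -0.250517 = +0.466807;  D = +0.153602+0.440812i
d^4_{-1,3}: k∈[4..5] ⇒ +0.825900 -0.519184 = +0.306715;  D = -0.222190+0.211438i
d^4_{0,3}: k∈[3..4] ⇒ +0.721690 -0.756125 = -0.034435;  D = +0.031916+0.012929i
d^4_{1,3}: k∈[2..3] ⇒ +0.472972 -0.825900 = -0.352928;  D = +0.014266+0.352639i
d^4_{2,3}: k∈[1..2] ⇒ +0.217825 -0.684655 = -0.466830;  D = -0.417107+0.209648i
d^4_{3,3}: k∈[0..1] ⇒ +0.056875 -0.417122 = -0.360247;  D = -0.280177-0.226448i
d^4_{4,3}: single k=0 term ⇒ -0.164660;  D = +0.041444-0.159359i
Y_4^{m'}(θ=0.2627,φ=5.5858) and Σ D·Y over m':
  (+0.0933-0.1648i)·(-0.0019+0.0007i)  (+0.3878+0.0350i)·(-0.0105+0.0184i)  (+0.1536+0.4408i)·(+0.0218+0.1228i)  (-0.2222+0.2114i)·(+0.3208+0.2688i)  (+0.0319+0.0129i)·(+0.5778+0.0000i)  (+0.0143+0.3526i)·(-0.3208+0.2688i)  (-0.4171+0.2096i)·(+0.0218-0.1228i)  (-0.2802-0.2264i)·(+0.0105+0.0184i)  (+0.0414-0.1594i)·(-0.0019-0.0007i)
Y_4^3(R⁻¹ n̂) = -0.246965-0.009579i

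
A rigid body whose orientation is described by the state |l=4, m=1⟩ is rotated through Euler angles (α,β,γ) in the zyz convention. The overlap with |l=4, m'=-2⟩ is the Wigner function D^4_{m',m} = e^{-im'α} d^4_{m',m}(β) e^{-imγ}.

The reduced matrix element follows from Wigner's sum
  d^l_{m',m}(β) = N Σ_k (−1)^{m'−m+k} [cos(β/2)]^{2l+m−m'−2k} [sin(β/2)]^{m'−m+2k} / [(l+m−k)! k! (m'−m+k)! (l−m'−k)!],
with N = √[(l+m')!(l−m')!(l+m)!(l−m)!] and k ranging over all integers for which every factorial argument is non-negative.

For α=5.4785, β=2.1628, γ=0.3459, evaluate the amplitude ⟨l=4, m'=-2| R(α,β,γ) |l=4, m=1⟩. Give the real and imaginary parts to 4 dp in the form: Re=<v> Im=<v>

Split into d^4_{-2,1}(β=2.1628) × two z-phases.
c=cos(2.1628/2)=0.470093, s=sin(2.1628/2)=0.882617; N=√[2·720·120·6]=1018.233765
The bounds max(0,m−m')=3 and min(l+m,l−m')=5 give 3 terms
  k=3: (−1)^0·1018.2338/(72)·0.4701^5·0.8826^3 = +0.223229
  k=4: (−1)^1·1018.2338/(48)·0.4701^3·0.8826^5 = -1.180372
  k=5: (−1)^2·1018.2338/(240)·0.4701^1·0.8826^7 = +0.832196
d^4_{-2,1}(2.1628) = +0.223229 -1.180372 +0.832196 = -0.124947
D = (-0.038565-0.999256i)·(-0.124947)·(+0.940771-0.339044i) = +0.046864+0.115826i

Re=0.0469 Im=0.1158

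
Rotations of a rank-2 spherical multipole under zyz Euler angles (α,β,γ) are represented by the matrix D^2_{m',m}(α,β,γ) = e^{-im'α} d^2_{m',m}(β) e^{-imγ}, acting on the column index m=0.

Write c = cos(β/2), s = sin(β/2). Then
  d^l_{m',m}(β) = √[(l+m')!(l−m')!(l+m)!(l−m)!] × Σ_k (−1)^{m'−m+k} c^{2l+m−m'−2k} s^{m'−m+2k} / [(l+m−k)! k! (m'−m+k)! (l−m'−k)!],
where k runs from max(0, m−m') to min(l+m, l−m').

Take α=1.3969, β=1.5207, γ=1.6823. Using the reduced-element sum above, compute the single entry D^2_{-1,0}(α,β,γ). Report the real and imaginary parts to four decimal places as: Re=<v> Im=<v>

First d^2_{-1,0}(β=1.5207), then the phase factors e^{-i(-1)α} and e^{-i(0)γ}:
c=cos(1.5207/2)=0.724595, s=sin(1.5207/2)=0.689175; N=√[1·6·2·2]=4.898979
k∈{1,2} keeps every argument non-negative
  k=1: (−1)^0·4.8990/(2)·0.7246^3·0.6892^1 = +0.642230
  k=2: (−1)^1·4.8990/(2)·0.7246^1·0.6892^3 = -0.580978
d^2_{-1,0}(1.5207) = +0.642230 -0.580978 = +0.061253
D = (+0.173021+0.984918i)·(+0.061253)·(+1.000000+0.000000i) = +0.010598+0.060329i

Re=0.0106 Im=0.0603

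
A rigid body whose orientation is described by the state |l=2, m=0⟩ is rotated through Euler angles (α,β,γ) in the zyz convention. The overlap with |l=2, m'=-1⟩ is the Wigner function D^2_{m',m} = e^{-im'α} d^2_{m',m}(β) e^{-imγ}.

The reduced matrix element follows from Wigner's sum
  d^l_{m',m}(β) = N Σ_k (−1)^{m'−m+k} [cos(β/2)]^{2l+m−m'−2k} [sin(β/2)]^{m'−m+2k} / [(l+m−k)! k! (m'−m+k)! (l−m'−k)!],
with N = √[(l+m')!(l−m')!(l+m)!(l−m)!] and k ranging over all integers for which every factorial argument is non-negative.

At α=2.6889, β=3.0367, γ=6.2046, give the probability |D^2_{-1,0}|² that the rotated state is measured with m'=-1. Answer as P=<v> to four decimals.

P=0.0163

D^2_{-1,0}(2.6889,3.0367,6.2046) = e^{-i·-1·2.6889}·d^2_{-1,0}(3.0367)·e^{-i·0·6.2046}. Compute d first:
Half-angle: c=0.052422, s=0.998625. N=√(1·6·2·2)=4.898979
k∈{1,2} keeps every argument non-negative
  k=1: (−1)^0·4.8990/(2)·0.0524^3·0.9986^1 = +0.000352
  k=2: (−1)^1·4.8990/(2)·0.0524^1·0.9986^3 = -0.127879
d^2_{-1,0}(3.0367) = +0.000352 -0.127879 = -0.127527
|D^2_{-1,0}|² = |d^2_{-1,0}(β)|² = (-0.127527)² = 0.016263 (the z-rotation phases have unit modulus)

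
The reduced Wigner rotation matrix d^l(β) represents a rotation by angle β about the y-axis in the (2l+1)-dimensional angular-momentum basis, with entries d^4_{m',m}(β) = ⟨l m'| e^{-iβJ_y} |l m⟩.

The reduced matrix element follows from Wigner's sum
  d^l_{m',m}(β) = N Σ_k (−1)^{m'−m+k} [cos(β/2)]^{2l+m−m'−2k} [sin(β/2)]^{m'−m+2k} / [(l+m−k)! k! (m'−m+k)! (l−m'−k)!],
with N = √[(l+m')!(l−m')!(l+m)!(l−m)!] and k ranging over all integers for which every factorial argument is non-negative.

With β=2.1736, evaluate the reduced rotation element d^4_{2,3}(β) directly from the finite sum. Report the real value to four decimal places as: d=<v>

d=-0.1542

d^4_{2,3}(β=2.1736) via Wigner's sum:
With c≡cos(β/2)=0.465320 and s≡sin(β/2)=0.885142, N=[720·2·5040·1]^{1/2}=2693.993318
Admissible k: 1..2 (factorial args all ≥0)
  k=1: (−1)^0·2693.9933/(720)·0.4653^7·0.8851^1 = +0.015644
  k=2: (−1)^1·2693.9933/(240)·0.4653^5·0.8851^3 = -0.169818
d^4_{2,3}(2.1736) = +0.015644 -0.169818 = -0.154174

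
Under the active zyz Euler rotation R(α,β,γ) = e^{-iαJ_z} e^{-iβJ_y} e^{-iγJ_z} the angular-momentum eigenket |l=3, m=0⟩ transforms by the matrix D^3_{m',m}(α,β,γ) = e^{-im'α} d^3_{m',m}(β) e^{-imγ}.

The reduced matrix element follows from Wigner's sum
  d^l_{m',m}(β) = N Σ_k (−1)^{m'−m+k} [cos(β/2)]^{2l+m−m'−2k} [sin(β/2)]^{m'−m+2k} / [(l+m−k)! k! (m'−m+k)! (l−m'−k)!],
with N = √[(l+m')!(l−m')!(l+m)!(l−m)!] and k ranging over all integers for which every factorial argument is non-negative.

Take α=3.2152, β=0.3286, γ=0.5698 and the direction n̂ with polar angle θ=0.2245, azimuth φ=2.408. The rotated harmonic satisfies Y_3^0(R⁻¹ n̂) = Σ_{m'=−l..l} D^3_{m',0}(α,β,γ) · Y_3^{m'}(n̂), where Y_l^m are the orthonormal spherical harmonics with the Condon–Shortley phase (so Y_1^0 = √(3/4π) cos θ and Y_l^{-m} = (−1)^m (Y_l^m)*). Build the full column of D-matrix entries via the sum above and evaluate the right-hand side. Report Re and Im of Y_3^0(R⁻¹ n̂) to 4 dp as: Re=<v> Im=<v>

Need the full column D^3_{m',0} for m'=−3..3 at α=3.2152, β=0.3286, γ=0.5698.
cos(β/2)=0.986533, sin(β/2)=0.163562
d^3_{-3,0}: single k=3 term ⇒ +0.018789;  D = -0.018332-0.004115i
d^3_{-2,0}: k∈[2..3] ⇒ +0.138794 -0.003815 = +0.134979;  D = +0.133519+0.019799i
d^3_{-1,0}: k∈[1..3] ⇒ +0.529457 -0.043661 +0.000400 = +0.486196;  D = -0.484880-0.035755i
d^3_{0,0}: k∈[0..3] ⇒ +0.921871 -0.228062 +0.006269 -0.000019 = +0.700058;  D = +0.700058+0.000000i
d^3_{1,0}: k∈[0..2] ⇒ -0.529457 +0.043661 -0.000400 = -0.486196;  D = +0.484880-0.035755i
d^3_{2,0}: k∈[0..1] ⇒ +0.138794 -0.003815 = +0.134979;  D = +0.133519-0.019799i
d^3_{3,0}: single k=0 term ⇒ -0.018789;  D = +0.018332-0.004115i
Y_3^{m'}(θ=0.2245,φ=2.408) and Σ D·Y over m':
  (-0.0183-0.0041i)·(+0.0027-0.0037i)  (+0.1335+0.0198i)·(+0.0051+0.0491i)  (-0.4849-0.0358i)·(-0.2005-0.1807i)  (+0.7001+0.0000i)·(+0.6375+0.0000i)  (+0.4849-0.0358i)·(+0.2005-0.1807i)  (+0.1335-0.0198i)·(+0.0051-0.0491i)  (+0.0183-0.0041i)·(-0.0027-0.0037i)
Y_3^0(R⁻¹ n̂) = +0.627084+0.000000i

Re=0.6271 Im=0.0000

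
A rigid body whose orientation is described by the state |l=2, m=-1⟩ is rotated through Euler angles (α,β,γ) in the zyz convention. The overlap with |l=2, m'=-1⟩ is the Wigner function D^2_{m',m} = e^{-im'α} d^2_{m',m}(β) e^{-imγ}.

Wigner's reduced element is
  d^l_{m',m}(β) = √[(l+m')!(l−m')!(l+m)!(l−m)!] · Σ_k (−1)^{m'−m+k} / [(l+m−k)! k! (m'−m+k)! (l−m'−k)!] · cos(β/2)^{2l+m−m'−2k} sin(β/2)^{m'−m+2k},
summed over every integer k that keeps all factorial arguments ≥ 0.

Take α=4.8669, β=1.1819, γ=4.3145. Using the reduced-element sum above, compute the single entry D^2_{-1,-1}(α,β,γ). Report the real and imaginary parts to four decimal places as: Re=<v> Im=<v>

First d^2_{-1,-1}(β=1.1819), then the phase factors e^{-i(-1)α} and e^{-i(-1)γ}:
With c≡cos(β/2)=0.830412 and s≡sin(β/2)=0.557150, N=[1·6·1·6]^{1/2}=6.000000
Admissible k: 0..1 (factorial args all ≥0)
  k=0: (−1)^0·6.0000/(6)·0.8304^4·0.5572^0 = +0.475526
  k=1: (−1)^1·6.0000/(2)·0.8304^2·0.5572^2 = -0.642174
d^2_{-1,-1}(1.1819) = +0.475526 -0.642174 = -0.166648
D = (+0.153897-0.988087i)·(-0.166648)·(-0.387473-0.921881i) = +0.161737-0.040159i

Re=0.1617 Im=-0.0402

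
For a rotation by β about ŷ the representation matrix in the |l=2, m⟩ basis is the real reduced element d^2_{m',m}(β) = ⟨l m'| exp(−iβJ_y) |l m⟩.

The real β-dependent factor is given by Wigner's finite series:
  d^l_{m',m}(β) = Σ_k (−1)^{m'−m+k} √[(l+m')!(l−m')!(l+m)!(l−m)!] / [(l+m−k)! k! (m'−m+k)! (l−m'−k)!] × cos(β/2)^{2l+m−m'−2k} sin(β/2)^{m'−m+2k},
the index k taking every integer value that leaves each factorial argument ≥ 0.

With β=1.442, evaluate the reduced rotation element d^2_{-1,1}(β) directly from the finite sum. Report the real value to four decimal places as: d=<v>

d=0.5477

d^2_{-1,1}(β=1.442) via Wigner's sum:
Half-angle: c=0.751146, s=0.660136. N=√(1·6·6·1)=6.000000
The bounds max(0,m−m')=2 and min(l+m,l−m')=3 give 2 terms
  k=2: (−1)^0·6.0000/(2)·0.7511^2·0.6601^2 = +0.737627
  k=3: (−1)^1·6.0000/(6)·0.7511^0·0.6601^4 = -0.189904
d^2_{-1,1}(1.442) = +0.737627 -0.189904 = +0.547723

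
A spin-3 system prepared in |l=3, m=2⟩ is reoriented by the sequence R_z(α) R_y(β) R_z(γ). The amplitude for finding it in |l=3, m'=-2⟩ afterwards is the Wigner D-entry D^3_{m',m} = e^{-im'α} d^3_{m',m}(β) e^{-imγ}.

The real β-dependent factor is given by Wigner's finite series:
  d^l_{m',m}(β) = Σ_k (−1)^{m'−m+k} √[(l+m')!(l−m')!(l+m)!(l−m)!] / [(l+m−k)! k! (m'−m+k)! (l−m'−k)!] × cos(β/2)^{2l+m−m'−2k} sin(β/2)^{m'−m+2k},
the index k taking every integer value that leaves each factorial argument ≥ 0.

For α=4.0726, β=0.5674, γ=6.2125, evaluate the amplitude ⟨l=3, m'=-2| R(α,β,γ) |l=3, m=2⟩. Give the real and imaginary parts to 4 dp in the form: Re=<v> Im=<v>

Re=-0.0117 Im=0.0252

Split into d^3_{-2,2}(β=0.5674) × two z-phases.
With c≡cos(β/2)=0.960026 and s≡sin(β/2)=0.279910, N=[1·120·120·1]^{1/2}=120.000000
k∈{4,5} keeps every argument non-negative
  k=4: (−1)^0·120.0000/(24)·0.9600^2·0.2799^4 = +0.028288
  k=5: (−1)^1·120.0000/(120)·0.9600^0·0.2799^6 = -0.000481
d^3_{-2,2}(0.5674) = +0.028288 -0.000481 = +0.027807
Phases: e^{-i·(-2)·4.0726}=-0.287120+0.957895i, e^{-i·(2)·6.2125}=+0.990024+0.140900i ⇒ D=-0.011657+0.025246i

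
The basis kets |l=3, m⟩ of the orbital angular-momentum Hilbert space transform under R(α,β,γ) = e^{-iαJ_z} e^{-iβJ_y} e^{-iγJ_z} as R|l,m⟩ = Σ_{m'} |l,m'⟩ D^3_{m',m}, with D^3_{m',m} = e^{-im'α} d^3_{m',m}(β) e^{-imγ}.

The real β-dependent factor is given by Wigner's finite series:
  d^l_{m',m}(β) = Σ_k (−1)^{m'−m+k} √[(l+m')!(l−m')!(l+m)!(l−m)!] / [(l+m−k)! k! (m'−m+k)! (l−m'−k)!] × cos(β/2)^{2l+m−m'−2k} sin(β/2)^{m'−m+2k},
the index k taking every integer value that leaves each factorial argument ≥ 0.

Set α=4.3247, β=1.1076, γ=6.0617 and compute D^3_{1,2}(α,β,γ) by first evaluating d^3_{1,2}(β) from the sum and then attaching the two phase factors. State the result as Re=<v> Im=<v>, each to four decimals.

D^3_{1,2}(4.3247,1.1076,6.0617) = e^{-i·1·4.3247}·d^3_{1,2}(1.1076)·e^{-i·2·6.0617}. Compute d first:
With c≡cos(β/2)=0.850532 and s≡sin(β/2)=0.525923, N=[24·2·120·1]^{1/2}=75.894664
k∈{1,2} keeps every argument non-negative
  k=1: (−1)^0·75.8947/(24)·0.8505^5·0.5259^1 = +0.740246
  k=2: (−1)^1·75.8947/(12)·0.8505^3·0.5259^3 = -0.566068
d^3_{1,2}(1.1076) = +0.740246 -0.566068 = +0.174177
Phases: e^{-i·(1)·4.3247}=-0.378050+0.925785i, e^{-i·(2)·6.0617}=+0.903482+0.428625i ⇒ D=-0.128609+0.117463i

Re=-0.1286 Im=0.1175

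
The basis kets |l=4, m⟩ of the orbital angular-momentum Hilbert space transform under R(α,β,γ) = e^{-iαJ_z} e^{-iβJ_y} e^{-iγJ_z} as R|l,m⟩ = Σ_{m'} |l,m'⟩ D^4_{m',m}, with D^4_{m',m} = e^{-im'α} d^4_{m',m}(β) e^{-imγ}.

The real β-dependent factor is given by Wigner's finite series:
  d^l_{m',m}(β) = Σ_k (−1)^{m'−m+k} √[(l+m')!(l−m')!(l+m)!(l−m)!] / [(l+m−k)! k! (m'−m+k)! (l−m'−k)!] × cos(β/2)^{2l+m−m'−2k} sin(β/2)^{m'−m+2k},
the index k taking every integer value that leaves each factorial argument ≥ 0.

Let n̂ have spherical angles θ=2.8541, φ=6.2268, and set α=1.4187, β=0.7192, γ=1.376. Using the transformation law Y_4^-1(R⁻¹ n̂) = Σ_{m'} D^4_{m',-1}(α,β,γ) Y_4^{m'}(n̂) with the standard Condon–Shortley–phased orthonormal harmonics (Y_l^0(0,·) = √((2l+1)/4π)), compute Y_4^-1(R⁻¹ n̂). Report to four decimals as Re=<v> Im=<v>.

Need the full column D^4_{m',-1} for m'=−4..4 at α=1.4187, β=0.7192, γ=1.376.
cos(β/2)=0.936038, sin(β/2)=0.351900
d^4_{-4,-1}: single k=3 term ⇒ +0.234325;  D = +0.168613+0.162720i
d^4_{-3,-1}: k∈[2..3] ⇒ +0.661102 -0.155729 = +0.505373;  D = +0.401987-0.306281i
d^4_{-2,-1}: k∈[1..3] ⇒ +0.939958 -0.664248 +0.062588 = +0.338298;  D = -0.161889-0.297049i
d^4_{-1,-1}: k∈[0..3] ⇒ +0.589314 -1.249365 +0.353159 -0.016638 = -0.323530;  D = +0.304258-0.109993i
d^4_{0,-1}: k∈[0..3] ⇒ -0.990803 +0.840214 -0.118752 +0.002797 = -0.266544;  D = -0.051594-0.261502i
d^4_{1,-1}: k∈[0..3] ⇒ +0.832910 -0.353159 +0.024957 -0.000235 = +0.504472;  D = +0.504013-0.021534i
d^4_{2,-1}: k∈[0..2] ⇒ -0.442832 +0.093882 -0.002654 = -0.351604;  D = -0.038387+0.349502i
d^4_{3,-1}: k∈[0..1] ⇒ +0.155729 -0.013206 = +0.142523;  D = -0.137678-0.036845i
d^4_{4,-1}: single k=0 term ⇒ -0.033118;  D = +0.013310-0.030326i
Y_4^{m'}(θ=2.8541,φ=6.2268) and Σ D·Y over m':
  (+0.1686+0.1627i)·(+0.0028+0.0006i)  (+0.4020-0.3063i)·(-0.0270-0.0046i)  (-0.1619-0.2970i)·(+0.1453+0.0165i)  (+0.3043-0.1100i)·(-0.4415-0.0249i)  (-0.0516-0.2615i)·(+0.5300+0.0000i)  (+0.5040-0.0215i)·(+0.4415-0.0249i)  (-0.0384+0.3495i)·(+0.1453-0.0165i)  (-0.1377-0.0368i)·(+0.0270-0.0046i)  (+0.0133-0.0303i)·(+0.0028-0.0006i)
Y_4^-1(R⁻¹ n̂) = +0.023344-0.107582i

Re=0.0233 Im=-0.1076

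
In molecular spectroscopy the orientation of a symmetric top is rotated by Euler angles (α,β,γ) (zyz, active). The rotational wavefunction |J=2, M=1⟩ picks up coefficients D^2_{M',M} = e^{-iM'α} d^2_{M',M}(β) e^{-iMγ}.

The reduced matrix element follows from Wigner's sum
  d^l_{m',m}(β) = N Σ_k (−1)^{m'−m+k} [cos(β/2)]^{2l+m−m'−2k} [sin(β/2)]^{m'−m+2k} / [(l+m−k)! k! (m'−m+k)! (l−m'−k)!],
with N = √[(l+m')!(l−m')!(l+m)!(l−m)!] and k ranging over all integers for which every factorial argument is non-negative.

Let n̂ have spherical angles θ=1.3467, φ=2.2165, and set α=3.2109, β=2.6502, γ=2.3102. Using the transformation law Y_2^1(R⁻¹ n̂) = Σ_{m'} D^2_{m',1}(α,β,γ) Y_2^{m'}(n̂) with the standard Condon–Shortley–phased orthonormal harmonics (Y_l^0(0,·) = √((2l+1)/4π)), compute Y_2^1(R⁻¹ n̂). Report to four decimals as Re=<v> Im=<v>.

Need the full column D^2_{m',1} for m'=−2..2 at α=3.2109, β=2.6502, γ=2.3102.
cos(β/2)=0.243232, sin(β/2)=0.969968
d^2_{-2,1}: single k=3 term ⇒ +0.443939;  D = -0.250956-0.366200i
d^2_{-1,1}: k∈[2..3] ⇒ +0.166985 -0.885177 = -0.718192;  D = -0.446041-0.562891i
d^2_{0,1}: k∈[1..2] ⇒ +0.034190 -0.543711 = -0.509522;  D = +0.343340+0.376471i
d^2_{1,1}: k∈[0..1] ⇒ +0.003500 -0.166985 = -0.163485;  D = -0.118264-0.112875i
d^2_{2,1}: single k=0 term ⇒ -0.027916;  D = +0.021480+0.017829i
Y_2^{m'}(θ=1.3467,φ=2.2165) and Σ D·Y over m':
  (-0.2510-0.3662i)·(-0.1013+0.3530i)  (-0.4460-0.5629i)·(-0.1007-0.1337i)  (+0.3433+0.3765i)·(-0.2687+0.0000i)  (-0.1183-0.1129i)·(+0.1007-0.1337i)  (+0.0215+0.0178i)·(-0.1013-0.3530i)
Y_2^1(R⁻¹ n̂) = +0.009214-0.041257i

Re=0.0092 Im=-0.0413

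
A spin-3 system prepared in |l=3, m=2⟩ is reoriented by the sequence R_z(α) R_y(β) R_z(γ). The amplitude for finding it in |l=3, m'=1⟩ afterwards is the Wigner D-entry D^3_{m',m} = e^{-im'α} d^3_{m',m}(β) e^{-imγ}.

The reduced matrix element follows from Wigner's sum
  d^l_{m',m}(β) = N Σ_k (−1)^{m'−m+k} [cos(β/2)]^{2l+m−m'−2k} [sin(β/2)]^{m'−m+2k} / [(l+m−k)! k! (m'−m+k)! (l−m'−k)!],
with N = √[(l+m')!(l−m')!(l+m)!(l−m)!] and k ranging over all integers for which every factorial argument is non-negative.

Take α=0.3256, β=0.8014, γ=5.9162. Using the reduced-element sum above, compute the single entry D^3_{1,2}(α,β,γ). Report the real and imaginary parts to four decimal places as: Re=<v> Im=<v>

Split into d^3_{1,2}(β=0.8014) × two z-phases.
Half-angle: c=0.920788, s=0.390063. N=√(24·2·120·1)=75.894664
k: max(0,(2)−(1))=1 … min(3+(2),3−(1))=2
  k=1: (−1)^0·75.8947/(24)·0.9208^5·0.3901^1 = +0.816457
  k=2: (−1)^1·75.8947/(12)·0.9208^3·0.3901^3 = -0.293031
d^3_{1,2}(0.8014) = +0.816457 -0.293031 = +0.523426
Attach z-rotation phases: D = e^{-i(1)(0.3256)}·(+0.523426)·e^{-i(2)(5.9162)} = +0.480384+0.207860i

Re=0.4804 Im=0.2079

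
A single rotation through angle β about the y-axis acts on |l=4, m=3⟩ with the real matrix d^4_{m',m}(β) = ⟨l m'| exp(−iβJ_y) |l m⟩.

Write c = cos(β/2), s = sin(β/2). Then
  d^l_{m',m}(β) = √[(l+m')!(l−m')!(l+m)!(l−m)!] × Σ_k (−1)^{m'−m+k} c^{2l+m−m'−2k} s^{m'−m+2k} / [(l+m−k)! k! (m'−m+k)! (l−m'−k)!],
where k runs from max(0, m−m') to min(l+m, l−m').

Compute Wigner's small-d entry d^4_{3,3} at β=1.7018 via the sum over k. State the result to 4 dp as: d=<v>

d^4_{3,3}(β=1.7018) via Wigner's sum:
c=cos(1.7018/2)=0.659307, s=sin(1.7018/2)=0.751874; N=√[5040·1·5040·1]=5040.000000
k∈{0,1} keeps every argument non-negative
  k=0: (−1)^0·5040.0000/(5040)·0.6593^8·0.7519^0 = +0.035703
  k=1: (−1)^1·5040.0000/(720)·0.6593^6·0.7519^2 = -0.325022
d^4_{3,3}(1.7018) = +0.035703 -0.325022 = -0.289320

d=-0.2893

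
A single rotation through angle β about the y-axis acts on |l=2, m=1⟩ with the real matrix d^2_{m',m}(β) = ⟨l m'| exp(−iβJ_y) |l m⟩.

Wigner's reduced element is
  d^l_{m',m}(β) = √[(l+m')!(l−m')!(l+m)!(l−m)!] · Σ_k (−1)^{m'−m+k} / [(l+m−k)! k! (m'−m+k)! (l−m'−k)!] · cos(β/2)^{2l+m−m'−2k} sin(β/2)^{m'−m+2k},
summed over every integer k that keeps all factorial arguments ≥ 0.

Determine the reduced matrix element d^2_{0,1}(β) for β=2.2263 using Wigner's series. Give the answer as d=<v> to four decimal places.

d=-0.5918

d^2_{0,1}(β=2.2263) via Wigner's sum:
Half-angle: c=0.441838, s=0.897095. N=√(2·2·6·1)=4.898979
k∈{1,2} keeps every argument non-negative
  k=1: (−1)^0·4.8990/(2)·0.4418^3·0.8971^1 = +0.189541
  k=2: (−1)^1·4.8990/(2)·0.4418^1·0.8971^3 = -0.781365
d^2_{0,1}(2.2263) = +0.189541 -0.781365 = -0.591824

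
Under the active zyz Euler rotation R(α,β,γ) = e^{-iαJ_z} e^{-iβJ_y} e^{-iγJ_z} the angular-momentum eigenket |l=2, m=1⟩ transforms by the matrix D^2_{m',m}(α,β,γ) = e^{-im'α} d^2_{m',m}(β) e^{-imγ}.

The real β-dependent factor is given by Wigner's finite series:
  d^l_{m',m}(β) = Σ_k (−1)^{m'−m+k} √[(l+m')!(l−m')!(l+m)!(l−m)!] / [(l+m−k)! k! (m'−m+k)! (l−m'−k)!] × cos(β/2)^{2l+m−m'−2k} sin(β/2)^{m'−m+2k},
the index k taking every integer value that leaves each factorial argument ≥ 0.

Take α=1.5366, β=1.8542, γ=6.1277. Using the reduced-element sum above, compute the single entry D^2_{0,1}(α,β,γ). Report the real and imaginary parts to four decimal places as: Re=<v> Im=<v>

Split into d^2_{0,1}(β=1.8542) × two z-phases.
Half-angle: c=0.600156, s=0.799883. N=√(2·2·6·1)=4.898979
k: max(0,(1)−(0))=1 … min(2+(1),2−(0))=2
  k=1: (−1)^0·4.8990/(2)·0.6002^3·0.7999^1 = +0.423540
  k=2: (−1)^1·4.8990/(2)·0.6002^1·0.7999^3 = -0.752348
d^2_{0,1}(1.8542) = +0.423540 -0.752348 = -0.328808
D = (+1.000000+0.000000i)·(-0.328808)·(+0.987936+0.154860i) = -0.324842-0.050919i

Re=-0.3248 Im=-0.0509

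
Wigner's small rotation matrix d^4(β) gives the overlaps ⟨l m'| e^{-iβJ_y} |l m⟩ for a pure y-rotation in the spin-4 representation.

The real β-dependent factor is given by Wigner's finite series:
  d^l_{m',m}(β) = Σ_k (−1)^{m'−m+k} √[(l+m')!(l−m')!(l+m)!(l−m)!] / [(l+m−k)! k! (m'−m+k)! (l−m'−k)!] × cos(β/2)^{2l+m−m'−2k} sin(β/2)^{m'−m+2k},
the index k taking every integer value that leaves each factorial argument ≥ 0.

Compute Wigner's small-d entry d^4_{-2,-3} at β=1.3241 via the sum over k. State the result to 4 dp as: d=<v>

d^4_{-2,-3}(β=1.3241) via Wigner's sum:
c=cos(1.3241/2)=0.788734, s=sin(1.3241/2)=0.614735; N=√[2·720·1·5040]=2693.993318
Admissible k: 0..1 (factorial args all ≥0)
  k=0: (−1)^1·2693.9933/(720)·0.7887^7·0.6147^1 = -0.436782
  k=1: (−1)^2·2693.9933/(240)·0.7887^5·0.6147^3 = +0.795978
d^4_{-2,-3}(1.3241) = -0.436782 +0.795978 = +0.359196

d=0.3592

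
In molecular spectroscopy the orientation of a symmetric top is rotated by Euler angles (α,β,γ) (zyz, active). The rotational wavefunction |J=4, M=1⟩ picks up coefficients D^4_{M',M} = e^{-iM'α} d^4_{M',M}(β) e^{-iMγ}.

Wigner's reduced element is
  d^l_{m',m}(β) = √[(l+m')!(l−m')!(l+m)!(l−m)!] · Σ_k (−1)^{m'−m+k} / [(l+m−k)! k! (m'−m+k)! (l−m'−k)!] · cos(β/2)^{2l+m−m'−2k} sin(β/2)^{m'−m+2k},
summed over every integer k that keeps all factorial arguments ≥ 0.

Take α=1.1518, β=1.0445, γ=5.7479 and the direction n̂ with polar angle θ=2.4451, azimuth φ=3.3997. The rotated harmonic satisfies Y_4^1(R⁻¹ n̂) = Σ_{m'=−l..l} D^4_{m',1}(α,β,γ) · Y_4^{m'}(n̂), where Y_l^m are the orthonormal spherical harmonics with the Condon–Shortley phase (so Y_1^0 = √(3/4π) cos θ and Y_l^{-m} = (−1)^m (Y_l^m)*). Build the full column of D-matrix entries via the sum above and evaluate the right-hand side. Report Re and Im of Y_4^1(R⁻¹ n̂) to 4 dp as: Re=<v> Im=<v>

Need the full column D^4_{m',1} for m'=−4..4 at α=1.1518, β=1.0445, γ=5.7479.
cos(β/2)=0.866699, sin(β/2)=0.498831
d^4_{-4,1}: single k=5 term ⇒ +0.150476;  D = +0.062742-0.136772i
d^4_{-3,1}: k∈[4..5] ⇒ +0.462176 -0.091861 = +0.370315;  D = -0.244654-0.277989i
d^4_{-2,1}: k∈[3..5] ⇒ +0.858456 -0.426560 +0.028261 = +0.460156;  D = -0.439234+0.137175i
d^4_{-1,1}: k∈[2..5] ⇒ +1.054672 -1.048117 +0.173600 -0.003834 = +0.176322;  D = -0.020458+0.175131i
d^4_{0,1}: k∈[1..4] ⇒ +0.819496 -1.628806 +0.539561 -0.029789 = -0.299538;  D = -0.257640-0.152790i
d^4_{1,1}: k∈[0..3] ⇒ +0.318380 -1.582008 +1.048117 -0.115734 = -0.331244;  D = -0.270262+0.191524i
d^4_{2,1}: k∈[0..2] ⇒ -0.777442 +1.287684 -0.284373 = +0.225868;  D = -0.044324-0.221476i
d^4_{3,1}: k∈[0..1] ⇒ +0.837120 -0.462176 = +0.374944;  D = -0.365785-0.082365i
d^4_{4,1}: single k=0 term ⇒ -0.454252;  D = +0.271450-0.364225i
Y_4^{m'}(θ=2.4451,φ=3.3997) and Σ D·Y over m':
  (+0.0627-0.1368i)·(+0.0384-0.0644i)  (-0.2447-0.2780i)·(+0.1812-0.1773i)  (-0.4392+0.1372i)·(+0.3735-0.2120i)  (-0.0205+0.1751i)·(+0.2519-0.0665i)  (-0.2576-0.1528i)·(-0.2681+0.0000i)  (-0.2703+0.1915i)·(-0.2519-0.0665i)  (-0.0443-0.2215i)·(+0.3735+0.2120i)  (-0.3658-0.0824i)·(-0.1812-0.1773i)  (+0.2715-0.3642i)·(+0.0384+0.0644i)
Y_4^1(R⁻¹ n̂) = +0.037359+0.175314i

Re=0.0374 Im=0.1753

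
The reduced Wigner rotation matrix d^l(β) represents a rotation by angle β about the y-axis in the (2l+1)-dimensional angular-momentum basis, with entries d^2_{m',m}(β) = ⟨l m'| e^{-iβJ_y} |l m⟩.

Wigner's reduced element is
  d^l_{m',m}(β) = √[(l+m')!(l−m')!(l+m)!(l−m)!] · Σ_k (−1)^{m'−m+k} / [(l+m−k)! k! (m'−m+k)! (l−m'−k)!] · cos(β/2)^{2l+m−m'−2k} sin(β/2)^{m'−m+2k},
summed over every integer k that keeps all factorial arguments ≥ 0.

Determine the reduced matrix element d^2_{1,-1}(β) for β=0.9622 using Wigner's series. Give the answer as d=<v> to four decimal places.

d^2_{1,-1}(β=0.9622) via Wigner's sum:
With c≡cos(β/2)=0.886486 and s≡sin(β/2)=0.462755, N=[6·1·1·6]^{1/2}=6.000000
Admissible k: 0..1 (factorial args all ≥0)
  k=0: (−1)^2·6.0000/(2)·0.8865^2·0.4628^2 = +0.504855
  k=1: (−1)^3·6.0000/(6)·0.8865^0·0.4628^4 = -0.045857
d^2_{1,-1}(0.9622) = +0.504855 -0.045857 = +0.458999

d=0.4590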